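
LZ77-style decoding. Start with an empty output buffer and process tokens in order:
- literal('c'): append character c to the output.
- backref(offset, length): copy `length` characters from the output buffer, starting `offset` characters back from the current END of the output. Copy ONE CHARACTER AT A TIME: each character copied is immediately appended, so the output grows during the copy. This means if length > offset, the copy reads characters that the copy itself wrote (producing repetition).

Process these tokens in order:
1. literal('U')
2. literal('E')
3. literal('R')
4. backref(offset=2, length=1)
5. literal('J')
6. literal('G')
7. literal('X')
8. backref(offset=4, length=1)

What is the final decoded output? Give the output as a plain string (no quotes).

Answer: UEREJGXE

Derivation:
Token 1: literal('U'). Output: "U"
Token 2: literal('E'). Output: "UE"
Token 3: literal('R'). Output: "UER"
Token 4: backref(off=2, len=1). Copied 'E' from pos 1. Output: "UERE"
Token 5: literal('J'). Output: "UEREJ"
Token 6: literal('G'). Output: "UEREJG"
Token 7: literal('X'). Output: "UEREJGX"
Token 8: backref(off=4, len=1). Copied 'E' from pos 3. Output: "UEREJGXE"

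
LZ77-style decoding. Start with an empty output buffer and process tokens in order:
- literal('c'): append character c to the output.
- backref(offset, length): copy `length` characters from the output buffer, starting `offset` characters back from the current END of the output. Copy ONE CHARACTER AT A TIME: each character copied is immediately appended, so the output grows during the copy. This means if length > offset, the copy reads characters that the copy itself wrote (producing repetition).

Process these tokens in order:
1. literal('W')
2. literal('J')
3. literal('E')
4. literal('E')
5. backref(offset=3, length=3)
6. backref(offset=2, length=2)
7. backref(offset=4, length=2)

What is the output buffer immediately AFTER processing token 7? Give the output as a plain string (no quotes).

Answer: WJEEJEEEEEE

Derivation:
Token 1: literal('W'). Output: "W"
Token 2: literal('J'). Output: "WJ"
Token 3: literal('E'). Output: "WJE"
Token 4: literal('E'). Output: "WJEE"
Token 5: backref(off=3, len=3). Copied 'JEE' from pos 1. Output: "WJEEJEE"
Token 6: backref(off=2, len=2). Copied 'EE' from pos 5. Output: "WJEEJEEEE"
Token 7: backref(off=4, len=2). Copied 'EE' from pos 5. Output: "WJEEJEEEEEE"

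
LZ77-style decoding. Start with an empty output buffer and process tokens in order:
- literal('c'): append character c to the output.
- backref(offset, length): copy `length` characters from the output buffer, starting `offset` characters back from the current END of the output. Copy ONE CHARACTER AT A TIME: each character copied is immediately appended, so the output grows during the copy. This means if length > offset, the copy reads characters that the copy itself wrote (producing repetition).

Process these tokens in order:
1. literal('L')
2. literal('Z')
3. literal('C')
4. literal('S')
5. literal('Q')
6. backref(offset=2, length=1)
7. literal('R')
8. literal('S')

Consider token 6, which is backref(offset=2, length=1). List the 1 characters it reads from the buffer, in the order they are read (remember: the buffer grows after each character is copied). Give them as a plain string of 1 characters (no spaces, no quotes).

Answer: S

Derivation:
Token 1: literal('L'). Output: "L"
Token 2: literal('Z'). Output: "LZ"
Token 3: literal('C'). Output: "LZC"
Token 4: literal('S'). Output: "LZCS"
Token 5: literal('Q'). Output: "LZCSQ"
Token 6: backref(off=2, len=1). Buffer before: "LZCSQ" (len 5)
  byte 1: read out[3]='S', append. Buffer now: "LZCSQS"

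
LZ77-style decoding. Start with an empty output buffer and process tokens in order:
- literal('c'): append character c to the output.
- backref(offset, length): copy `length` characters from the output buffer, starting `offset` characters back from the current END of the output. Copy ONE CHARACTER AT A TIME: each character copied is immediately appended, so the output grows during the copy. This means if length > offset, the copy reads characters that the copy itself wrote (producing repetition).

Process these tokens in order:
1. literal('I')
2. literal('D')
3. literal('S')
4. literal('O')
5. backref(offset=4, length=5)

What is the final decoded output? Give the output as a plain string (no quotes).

Token 1: literal('I'). Output: "I"
Token 2: literal('D'). Output: "ID"
Token 3: literal('S'). Output: "IDS"
Token 4: literal('O'). Output: "IDSO"
Token 5: backref(off=4, len=5) (overlapping!). Copied 'IDSOI' from pos 0. Output: "IDSOIDSOI"

Answer: IDSOIDSOI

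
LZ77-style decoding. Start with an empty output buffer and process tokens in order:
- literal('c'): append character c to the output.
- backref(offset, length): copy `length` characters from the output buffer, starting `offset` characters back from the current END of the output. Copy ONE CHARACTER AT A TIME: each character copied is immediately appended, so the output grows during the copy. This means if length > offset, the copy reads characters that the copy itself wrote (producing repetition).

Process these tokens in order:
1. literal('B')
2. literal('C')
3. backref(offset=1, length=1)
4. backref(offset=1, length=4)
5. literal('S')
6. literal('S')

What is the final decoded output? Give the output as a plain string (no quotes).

Token 1: literal('B'). Output: "B"
Token 2: literal('C'). Output: "BC"
Token 3: backref(off=1, len=1). Copied 'C' from pos 1. Output: "BCC"
Token 4: backref(off=1, len=4) (overlapping!). Copied 'CCCC' from pos 2. Output: "BCCCCCC"
Token 5: literal('S'). Output: "BCCCCCCS"
Token 6: literal('S'). Output: "BCCCCCCSS"

Answer: BCCCCCCSS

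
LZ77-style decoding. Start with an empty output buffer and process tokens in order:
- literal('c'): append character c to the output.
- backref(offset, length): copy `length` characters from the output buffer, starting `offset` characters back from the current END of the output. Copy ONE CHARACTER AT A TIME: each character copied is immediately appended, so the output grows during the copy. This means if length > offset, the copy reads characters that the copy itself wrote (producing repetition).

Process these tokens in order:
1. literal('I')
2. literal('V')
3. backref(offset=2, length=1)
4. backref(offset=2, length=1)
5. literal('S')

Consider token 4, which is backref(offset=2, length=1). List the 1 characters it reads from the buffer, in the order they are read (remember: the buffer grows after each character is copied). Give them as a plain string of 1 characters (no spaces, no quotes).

Token 1: literal('I'). Output: "I"
Token 2: literal('V'). Output: "IV"
Token 3: backref(off=2, len=1). Copied 'I' from pos 0. Output: "IVI"
Token 4: backref(off=2, len=1). Buffer before: "IVI" (len 3)
  byte 1: read out[1]='V', append. Buffer now: "IVIV"

Answer: V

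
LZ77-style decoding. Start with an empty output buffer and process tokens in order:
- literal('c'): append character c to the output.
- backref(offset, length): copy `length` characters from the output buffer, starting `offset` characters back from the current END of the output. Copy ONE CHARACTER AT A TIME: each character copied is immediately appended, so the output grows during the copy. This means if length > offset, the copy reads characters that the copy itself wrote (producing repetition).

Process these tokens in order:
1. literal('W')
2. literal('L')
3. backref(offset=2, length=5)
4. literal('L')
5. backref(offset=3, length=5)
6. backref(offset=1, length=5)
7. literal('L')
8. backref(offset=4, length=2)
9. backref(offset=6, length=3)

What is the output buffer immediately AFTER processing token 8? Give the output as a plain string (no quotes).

Token 1: literal('W'). Output: "W"
Token 2: literal('L'). Output: "WL"
Token 3: backref(off=2, len=5) (overlapping!). Copied 'WLWLW' from pos 0. Output: "WLWLWLW"
Token 4: literal('L'). Output: "WLWLWLWL"
Token 5: backref(off=3, len=5) (overlapping!). Copied 'LWLLW' from pos 5. Output: "WLWLWLWLLWLLW"
Token 6: backref(off=1, len=5) (overlapping!). Copied 'WWWWW' from pos 12. Output: "WLWLWLWLLWLLWWWWWW"
Token 7: literal('L'). Output: "WLWLWLWLLWLLWWWWWWL"
Token 8: backref(off=4, len=2). Copied 'WW' from pos 15. Output: "WLWLWLWLLWLLWWWWWWLWW"

Answer: WLWLWLWLLWLLWWWWWWLWW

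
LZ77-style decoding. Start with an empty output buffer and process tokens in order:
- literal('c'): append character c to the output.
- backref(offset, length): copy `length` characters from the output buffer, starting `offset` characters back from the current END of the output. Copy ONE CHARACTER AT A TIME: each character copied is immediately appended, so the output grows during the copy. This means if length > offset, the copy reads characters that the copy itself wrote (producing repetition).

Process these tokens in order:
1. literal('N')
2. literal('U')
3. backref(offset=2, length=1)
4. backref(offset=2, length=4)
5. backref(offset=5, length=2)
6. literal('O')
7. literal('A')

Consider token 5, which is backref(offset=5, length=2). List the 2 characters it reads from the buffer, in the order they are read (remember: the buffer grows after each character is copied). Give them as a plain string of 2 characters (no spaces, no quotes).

Answer: NU

Derivation:
Token 1: literal('N'). Output: "N"
Token 2: literal('U'). Output: "NU"
Token 3: backref(off=2, len=1). Copied 'N' from pos 0. Output: "NUN"
Token 4: backref(off=2, len=4) (overlapping!). Copied 'UNUN' from pos 1. Output: "NUNUNUN"
Token 5: backref(off=5, len=2). Buffer before: "NUNUNUN" (len 7)
  byte 1: read out[2]='N', append. Buffer now: "NUNUNUNN"
  byte 2: read out[3]='U', append. Buffer now: "NUNUNUNNU"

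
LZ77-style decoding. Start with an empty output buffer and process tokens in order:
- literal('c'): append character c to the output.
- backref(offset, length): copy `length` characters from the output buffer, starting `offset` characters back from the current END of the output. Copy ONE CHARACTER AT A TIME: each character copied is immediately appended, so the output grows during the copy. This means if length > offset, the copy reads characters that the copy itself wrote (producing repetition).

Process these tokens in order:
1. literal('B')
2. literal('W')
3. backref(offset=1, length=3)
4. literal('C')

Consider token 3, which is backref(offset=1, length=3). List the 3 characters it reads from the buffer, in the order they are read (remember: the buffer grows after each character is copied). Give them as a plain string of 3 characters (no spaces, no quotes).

Answer: WWW

Derivation:
Token 1: literal('B'). Output: "B"
Token 2: literal('W'). Output: "BW"
Token 3: backref(off=1, len=3). Buffer before: "BW" (len 2)
  byte 1: read out[1]='W', append. Buffer now: "BWW"
  byte 2: read out[2]='W', append. Buffer now: "BWWW"
  byte 3: read out[3]='W', append. Buffer now: "BWWWW"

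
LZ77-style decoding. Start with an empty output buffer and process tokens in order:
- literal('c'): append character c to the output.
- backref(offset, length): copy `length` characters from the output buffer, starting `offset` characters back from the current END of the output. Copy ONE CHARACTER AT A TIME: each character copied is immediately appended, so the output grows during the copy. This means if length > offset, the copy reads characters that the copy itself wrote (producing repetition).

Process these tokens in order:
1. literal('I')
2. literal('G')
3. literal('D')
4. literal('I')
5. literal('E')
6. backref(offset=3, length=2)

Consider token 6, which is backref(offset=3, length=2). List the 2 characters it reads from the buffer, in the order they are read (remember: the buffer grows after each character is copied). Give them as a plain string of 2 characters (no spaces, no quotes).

Token 1: literal('I'). Output: "I"
Token 2: literal('G'). Output: "IG"
Token 3: literal('D'). Output: "IGD"
Token 4: literal('I'). Output: "IGDI"
Token 5: literal('E'). Output: "IGDIE"
Token 6: backref(off=3, len=2). Buffer before: "IGDIE" (len 5)
  byte 1: read out[2]='D', append. Buffer now: "IGDIED"
  byte 2: read out[3]='I', append. Buffer now: "IGDIEDI"

Answer: DI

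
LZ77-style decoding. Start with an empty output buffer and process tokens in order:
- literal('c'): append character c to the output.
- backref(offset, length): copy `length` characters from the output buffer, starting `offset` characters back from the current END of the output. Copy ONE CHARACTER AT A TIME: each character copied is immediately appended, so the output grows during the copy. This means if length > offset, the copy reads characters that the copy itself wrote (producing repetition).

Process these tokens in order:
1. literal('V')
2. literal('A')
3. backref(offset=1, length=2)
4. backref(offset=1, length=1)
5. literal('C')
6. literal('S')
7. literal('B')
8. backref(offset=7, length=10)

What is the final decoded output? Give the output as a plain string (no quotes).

Token 1: literal('V'). Output: "V"
Token 2: literal('A'). Output: "VA"
Token 3: backref(off=1, len=2) (overlapping!). Copied 'AA' from pos 1. Output: "VAAA"
Token 4: backref(off=1, len=1). Copied 'A' from pos 3. Output: "VAAAA"
Token 5: literal('C'). Output: "VAAAAC"
Token 6: literal('S'). Output: "VAAAACS"
Token 7: literal('B'). Output: "VAAAACSB"
Token 8: backref(off=7, len=10) (overlapping!). Copied 'AAAACSBAAA' from pos 1. Output: "VAAAACSBAAAACSBAAA"

Answer: VAAAACSBAAAACSBAAA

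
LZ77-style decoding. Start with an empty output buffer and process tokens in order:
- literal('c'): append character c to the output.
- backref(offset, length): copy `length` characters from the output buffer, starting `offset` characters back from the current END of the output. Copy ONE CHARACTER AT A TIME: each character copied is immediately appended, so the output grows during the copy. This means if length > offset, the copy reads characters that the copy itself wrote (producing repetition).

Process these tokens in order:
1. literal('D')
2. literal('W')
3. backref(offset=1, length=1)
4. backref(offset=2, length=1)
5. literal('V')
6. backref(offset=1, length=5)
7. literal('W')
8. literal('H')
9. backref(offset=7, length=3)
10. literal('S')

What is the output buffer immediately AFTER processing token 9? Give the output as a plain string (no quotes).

Token 1: literal('D'). Output: "D"
Token 2: literal('W'). Output: "DW"
Token 3: backref(off=1, len=1). Copied 'W' from pos 1. Output: "DWW"
Token 4: backref(off=2, len=1). Copied 'W' from pos 1. Output: "DWWW"
Token 5: literal('V'). Output: "DWWWV"
Token 6: backref(off=1, len=5) (overlapping!). Copied 'VVVVV' from pos 4. Output: "DWWWVVVVVV"
Token 7: literal('W'). Output: "DWWWVVVVVVW"
Token 8: literal('H'). Output: "DWWWVVVVVVWH"
Token 9: backref(off=7, len=3). Copied 'VVV' from pos 5. Output: "DWWWVVVVVVWHVVV"

Answer: DWWWVVVVVVWHVVV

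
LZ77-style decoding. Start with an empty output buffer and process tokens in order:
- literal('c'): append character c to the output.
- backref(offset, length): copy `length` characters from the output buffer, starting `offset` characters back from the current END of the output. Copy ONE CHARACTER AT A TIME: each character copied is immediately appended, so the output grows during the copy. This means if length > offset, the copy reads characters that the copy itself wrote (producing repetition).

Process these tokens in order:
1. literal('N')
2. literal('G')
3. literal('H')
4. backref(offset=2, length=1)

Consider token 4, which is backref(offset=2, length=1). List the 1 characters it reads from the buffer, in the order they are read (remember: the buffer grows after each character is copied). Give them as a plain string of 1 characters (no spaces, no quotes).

Token 1: literal('N'). Output: "N"
Token 2: literal('G'). Output: "NG"
Token 3: literal('H'). Output: "NGH"
Token 4: backref(off=2, len=1). Buffer before: "NGH" (len 3)
  byte 1: read out[1]='G', append. Buffer now: "NGHG"

Answer: G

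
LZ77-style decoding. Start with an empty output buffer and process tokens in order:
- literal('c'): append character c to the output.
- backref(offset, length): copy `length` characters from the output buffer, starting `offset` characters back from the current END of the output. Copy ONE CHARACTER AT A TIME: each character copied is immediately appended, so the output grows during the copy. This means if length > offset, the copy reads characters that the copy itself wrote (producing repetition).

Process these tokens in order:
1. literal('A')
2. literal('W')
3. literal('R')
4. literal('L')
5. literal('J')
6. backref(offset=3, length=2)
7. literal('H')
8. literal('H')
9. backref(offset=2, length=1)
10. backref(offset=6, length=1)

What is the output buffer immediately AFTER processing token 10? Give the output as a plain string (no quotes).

Token 1: literal('A'). Output: "A"
Token 2: literal('W'). Output: "AW"
Token 3: literal('R'). Output: "AWR"
Token 4: literal('L'). Output: "AWRL"
Token 5: literal('J'). Output: "AWRLJ"
Token 6: backref(off=3, len=2). Copied 'RL' from pos 2. Output: "AWRLJRL"
Token 7: literal('H'). Output: "AWRLJRLH"
Token 8: literal('H'). Output: "AWRLJRLHH"
Token 9: backref(off=2, len=1). Copied 'H' from pos 7. Output: "AWRLJRLHHH"
Token 10: backref(off=6, len=1). Copied 'J' from pos 4. Output: "AWRLJRLHHHJ"

Answer: AWRLJRLHHHJ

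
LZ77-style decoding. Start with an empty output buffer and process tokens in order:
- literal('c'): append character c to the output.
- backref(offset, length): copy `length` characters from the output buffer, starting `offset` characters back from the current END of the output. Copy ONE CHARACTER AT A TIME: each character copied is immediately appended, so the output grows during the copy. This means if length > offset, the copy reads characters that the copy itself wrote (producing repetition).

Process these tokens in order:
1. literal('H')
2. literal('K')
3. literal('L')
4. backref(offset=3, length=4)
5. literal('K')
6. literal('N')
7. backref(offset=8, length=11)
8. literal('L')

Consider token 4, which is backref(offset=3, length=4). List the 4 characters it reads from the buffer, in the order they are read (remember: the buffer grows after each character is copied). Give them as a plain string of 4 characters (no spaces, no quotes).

Answer: HKLH

Derivation:
Token 1: literal('H'). Output: "H"
Token 2: literal('K'). Output: "HK"
Token 3: literal('L'). Output: "HKL"
Token 4: backref(off=3, len=4). Buffer before: "HKL" (len 3)
  byte 1: read out[0]='H', append. Buffer now: "HKLH"
  byte 2: read out[1]='K', append. Buffer now: "HKLHK"
  byte 3: read out[2]='L', append. Buffer now: "HKLHKL"
  byte 4: read out[3]='H', append. Buffer now: "HKLHKLH"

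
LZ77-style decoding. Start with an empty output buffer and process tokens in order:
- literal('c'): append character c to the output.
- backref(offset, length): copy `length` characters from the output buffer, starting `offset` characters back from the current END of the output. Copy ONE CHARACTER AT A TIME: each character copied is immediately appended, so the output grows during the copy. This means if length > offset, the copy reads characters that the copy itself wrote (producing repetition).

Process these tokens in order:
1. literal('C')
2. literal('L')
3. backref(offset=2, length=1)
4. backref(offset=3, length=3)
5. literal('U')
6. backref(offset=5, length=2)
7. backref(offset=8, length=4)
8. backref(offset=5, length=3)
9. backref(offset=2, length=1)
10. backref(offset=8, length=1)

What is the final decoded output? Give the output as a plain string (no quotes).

Token 1: literal('C'). Output: "C"
Token 2: literal('L'). Output: "CL"
Token 3: backref(off=2, len=1). Copied 'C' from pos 0. Output: "CLC"
Token 4: backref(off=3, len=3). Copied 'CLC' from pos 0. Output: "CLCCLC"
Token 5: literal('U'). Output: "CLCCLCU"
Token 6: backref(off=5, len=2). Copied 'CC' from pos 2. Output: "CLCCLCUCC"
Token 7: backref(off=8, len=4). Copied 'LCCL' from pos 1. Output: "CLCCLCUCCLCCL"
Token 8: backref(off=5, len=3). Copied 'CLC' from pos 8. Output: "CLCCLCUCCLCCLCLC"
Token 9: backref(off=2, len=1). Copied 'L' from pos 14. Output: "CLCCLCUCCLCCLCLCL"
Token 10: backref(off=8, len=1). Copied 'L' from pos 9. Output: "CLCCLCUCCLCCLCLCLL"

Answer: CLCCLCUCCLCCLCLCLL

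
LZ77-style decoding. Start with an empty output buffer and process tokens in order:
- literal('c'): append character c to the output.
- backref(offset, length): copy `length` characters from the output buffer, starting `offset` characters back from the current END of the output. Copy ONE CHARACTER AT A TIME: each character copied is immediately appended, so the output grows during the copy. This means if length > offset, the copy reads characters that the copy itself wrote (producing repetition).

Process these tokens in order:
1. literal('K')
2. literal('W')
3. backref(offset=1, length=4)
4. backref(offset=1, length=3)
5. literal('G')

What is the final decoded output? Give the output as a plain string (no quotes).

Answer: KWWWWWWWWG

Derivation:
Token 1: literal('K'). Output: "K"
Token 2: literal('W'). Output: "KW"
Token 3: backref(off=1, len=4) (overlapping!). Copied 'WWWW' from pos 1. Output: "KWWWWW"
Token 4: backref(off=1, len=3) (overlapping!). Copied 'WWW' from pos 5. Output: "KWWWWWWWW"
Token 5: literal('G'). Output: "KWWWWWWWWG"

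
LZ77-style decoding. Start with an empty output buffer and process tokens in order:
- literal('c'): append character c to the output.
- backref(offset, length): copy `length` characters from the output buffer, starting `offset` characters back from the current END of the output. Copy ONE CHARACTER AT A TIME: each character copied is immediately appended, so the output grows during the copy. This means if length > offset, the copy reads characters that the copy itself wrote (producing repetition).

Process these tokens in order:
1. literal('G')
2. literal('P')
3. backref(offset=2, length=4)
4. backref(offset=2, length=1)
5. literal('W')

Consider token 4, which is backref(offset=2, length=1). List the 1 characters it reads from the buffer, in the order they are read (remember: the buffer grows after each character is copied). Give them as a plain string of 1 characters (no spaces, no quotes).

Token 1: literal('G'). Output: "G"
Token 2: literal('P'). Output: "GP"
Token 3: backref(off=2, len=4) (overlapping!). Copied 'GPGP' from pos 0. Output: "GPGPGP"
Token 4: backref(off=2, len=1). Buffer before: "GPGPGP" (len 6)
  byte 1: read out[4]='G', append. Buffer now: "GPGPGPG"

Answer: G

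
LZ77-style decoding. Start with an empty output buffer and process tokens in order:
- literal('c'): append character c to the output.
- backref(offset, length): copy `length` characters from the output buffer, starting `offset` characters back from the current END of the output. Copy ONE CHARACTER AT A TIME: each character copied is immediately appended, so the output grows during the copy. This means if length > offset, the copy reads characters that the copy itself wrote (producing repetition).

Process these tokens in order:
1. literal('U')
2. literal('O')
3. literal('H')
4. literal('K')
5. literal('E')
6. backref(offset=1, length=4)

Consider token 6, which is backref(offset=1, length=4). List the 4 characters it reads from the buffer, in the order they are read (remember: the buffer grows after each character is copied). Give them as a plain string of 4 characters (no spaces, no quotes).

Answer: EEEE

Derivation:
Token 1: literal('U'). Output: "U"
Token 2: literal('O'). Output: "UO"
Token 3: literal('H'). Output: "UOH"
Token 4: literal('K'). Output: "UOHK"
Token 5: literal('E'). Output: "UOHKE"
Token 6: backref(off=1, len=4). Buffer before: "UOHKE" (len 5)
  byte 1: read out[4]='E', append. Buffer now: "UOHKEE"
  byte 2: read out[5]='E', append. Buffer now: "UOHKEEE"
  byte 3: read out[6]='E', append. Buffer now: "UOHKEEEE"
  byte 4: read out[7]='E', append. Buffer now: "UOHKEEEEE"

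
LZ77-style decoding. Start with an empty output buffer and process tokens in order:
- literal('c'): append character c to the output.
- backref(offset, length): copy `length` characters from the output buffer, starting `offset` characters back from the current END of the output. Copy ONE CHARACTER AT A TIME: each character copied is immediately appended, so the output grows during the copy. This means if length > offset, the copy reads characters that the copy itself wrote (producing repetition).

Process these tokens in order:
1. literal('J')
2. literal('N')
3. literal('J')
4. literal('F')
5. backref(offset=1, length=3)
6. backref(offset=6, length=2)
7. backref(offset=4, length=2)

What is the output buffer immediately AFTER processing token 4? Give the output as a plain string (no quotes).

Token 1: literal('J'). Output: "J"
Token 2: literal('N'). Output: "JN"
Token 3: literal('J'). Output: "JNJ"
Token 4: literal('F'). Output: "JNJF"

Answer: JNJF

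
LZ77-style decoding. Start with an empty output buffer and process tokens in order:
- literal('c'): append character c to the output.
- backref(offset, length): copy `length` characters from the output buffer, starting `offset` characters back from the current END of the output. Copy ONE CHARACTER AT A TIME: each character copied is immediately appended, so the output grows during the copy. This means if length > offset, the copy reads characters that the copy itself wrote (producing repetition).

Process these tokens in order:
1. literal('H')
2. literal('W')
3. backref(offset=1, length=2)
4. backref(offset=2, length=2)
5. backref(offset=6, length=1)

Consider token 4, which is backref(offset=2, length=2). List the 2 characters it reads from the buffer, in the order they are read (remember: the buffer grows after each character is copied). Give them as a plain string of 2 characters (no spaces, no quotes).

Answer: WW

Derivation:
Token 1: literal('H'). Output: "H"
Token 2: literal('W'). Output: "HW"
Token 3: backref(off=1, len=2) (overlapping!). Copied 'WW' from pos 1. Output: "HWWW"
Token 4: backref(off=2, len=2). Buffer before: "HWWW" (len 4)
  byte 1: read out[2]='W', append. Buffer now: "HWWWW"
  byte 2: read out[3]='W', append. Buffer now: "HWWWWW"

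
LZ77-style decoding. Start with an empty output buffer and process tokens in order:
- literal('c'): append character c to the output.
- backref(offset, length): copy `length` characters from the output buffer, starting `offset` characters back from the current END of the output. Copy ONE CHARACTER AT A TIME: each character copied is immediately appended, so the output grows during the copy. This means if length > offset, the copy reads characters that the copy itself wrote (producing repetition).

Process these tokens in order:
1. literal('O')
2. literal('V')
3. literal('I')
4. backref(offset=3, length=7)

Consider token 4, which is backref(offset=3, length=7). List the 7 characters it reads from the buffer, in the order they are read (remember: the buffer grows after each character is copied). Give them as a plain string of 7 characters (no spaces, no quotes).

Answer: OVIOVIO

Derivation:
Token 1: literal('O'). Output: "O"
Token 2: literal('V'). Output: "OV"
Token 3: literal('I'). Output: "OVI"
Token 4: backref(off=3, len=7). Buffer before: "OVI" (len 3)
  byte 1: read out[0]='O', append. Buffer now: "OVIO"
  byte 2: read out[1]='V', append. Buffer now: "OVIOV"
  byte 3: read out[2]='I', append. Buffer now: "OVIOVI"
  byte 4: read out[3]='O', append. Buffer now: "OVIOVIO"
  byte 5: read out[4]='V', append. Buffer now: "OVIOVIOV"
  byte 6: read out[5]='I', append. Buffer now: "OVIOVIOVI"
  byte 7: read out[6]='O', append. Buffer now: "OVIOVIOVIO"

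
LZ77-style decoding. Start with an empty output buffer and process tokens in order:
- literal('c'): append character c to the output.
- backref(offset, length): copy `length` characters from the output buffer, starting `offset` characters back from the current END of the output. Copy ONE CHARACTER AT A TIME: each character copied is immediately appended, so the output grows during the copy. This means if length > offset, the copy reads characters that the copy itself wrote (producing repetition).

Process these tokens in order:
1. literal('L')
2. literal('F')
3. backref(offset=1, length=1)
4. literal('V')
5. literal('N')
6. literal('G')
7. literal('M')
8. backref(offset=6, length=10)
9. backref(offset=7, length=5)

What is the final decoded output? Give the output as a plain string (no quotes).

Answer: LFFVNGMFFVNGMFFVNNGMFF

Derivation:
Token 1: literal('L'). Output: "L"
Token 2: literal('F'). Output: "LF"
Token 3: backref(off=1, len=1). Copied 'F' from pos 1. Output: "LFF"
Token 4: literal('V'). Output: "LFFV"
Token 5: literal('N'). Output: "LFFVN"
Token 6: literal('G'). Output: "LFFVNG"
Token 7: literal('M'). Output: "LFFVNGM"
Token 8: backref(off=6, len=10) (overlapping!). Copied 'FFVNGMFFVN' from pos 1. Output: "LFFVNGMFFVNGMFFVN"
Token 9: backref(off=7, len=5). Copied 'NGMFF' from pos 10. Output: "LFFVNGMFFVNGMFFVNNGMFF"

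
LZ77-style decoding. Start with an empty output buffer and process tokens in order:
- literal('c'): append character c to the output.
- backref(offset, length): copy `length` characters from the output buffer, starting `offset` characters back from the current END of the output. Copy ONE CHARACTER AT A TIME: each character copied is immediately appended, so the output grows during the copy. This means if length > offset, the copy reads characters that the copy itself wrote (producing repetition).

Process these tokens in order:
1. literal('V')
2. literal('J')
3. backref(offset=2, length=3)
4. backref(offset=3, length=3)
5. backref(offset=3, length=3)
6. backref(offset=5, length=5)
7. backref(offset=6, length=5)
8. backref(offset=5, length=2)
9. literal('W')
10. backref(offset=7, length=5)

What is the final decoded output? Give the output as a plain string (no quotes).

Token 1: literal('V'). Output: "V"
Token 2: literal('J'). Output: "VJ"
Token 3: backref(off=2, len=3) (overlapping!). Copied 'VJV' from pos 0. Output: "VJVJV"
Token 4: backref(off=3, len=3). Copied 'VJV' from pos 2. Output: "VJVJVVJV"
Token 5: backref(off=3, len=3). Copied 'VJV' from pos 5. Output: "VJVJVVJVVJV"
Token 6: backref(off=5, len=5). Copied 'JVVJV' from pos 6. Output: "VJVJVVJVVJVJVVJV"
Token 7: backref(off=6, len=5). Copied 'VJVVJ' from pos 10. Output: "VJVJVVJVVJVJVVJVVJVVJ"
Token 8: backref(off=5, len=2). Copied 'VJ' from pos 16. Output: "VJVJVVJVVJVJVVJVVJVVJVJ"
Token 9: literal('W'). Output: "VJVJVVJVVJVJVVJVVJVVJVJW"
Token 10: backref(off=7, len=5). Copied 'JVVJV' from pos 17. Output: "VJVJVVJVVJVJVVJVVJVVJVJWJVVJV"

Answer: VJVJVVJVVJVJVVJVVJVVJVJWJVVJV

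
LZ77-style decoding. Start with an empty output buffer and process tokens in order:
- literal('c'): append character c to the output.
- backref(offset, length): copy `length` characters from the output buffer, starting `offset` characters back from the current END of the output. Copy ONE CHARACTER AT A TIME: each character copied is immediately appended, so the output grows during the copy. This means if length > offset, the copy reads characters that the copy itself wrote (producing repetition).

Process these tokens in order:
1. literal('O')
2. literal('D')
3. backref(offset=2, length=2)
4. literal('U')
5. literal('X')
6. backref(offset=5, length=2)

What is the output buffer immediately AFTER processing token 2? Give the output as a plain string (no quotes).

Token 1: literal('O'). Output: "O"
Token 2: literal('D'). Output: "OD"

Answer: OD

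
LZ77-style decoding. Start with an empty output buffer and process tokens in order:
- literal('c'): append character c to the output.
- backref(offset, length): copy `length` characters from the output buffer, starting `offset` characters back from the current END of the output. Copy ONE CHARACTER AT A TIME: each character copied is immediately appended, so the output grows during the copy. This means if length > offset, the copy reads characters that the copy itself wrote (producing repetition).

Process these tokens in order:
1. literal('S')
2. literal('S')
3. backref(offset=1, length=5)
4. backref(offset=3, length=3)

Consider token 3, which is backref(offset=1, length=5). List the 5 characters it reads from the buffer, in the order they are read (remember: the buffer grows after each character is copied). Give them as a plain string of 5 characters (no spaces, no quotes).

Answer: SSSSS

Derivation:
Token 1: literal('S'). Output: "S"
Token 2: literal('S'). Output: "SS"
Token 3: backref(off=1, len=5). Buffer before: "SS" (len 2)
  byte 1: read out[1]='S', append. Buffer now: "SSS"
  byte 2: read out[2]='S', append. Buffer now: "SSSS"
  byte 3: read out[3]='S', append. Buffer now: "SSSSS"
  byte 4: read out[4]='S', append. Buffer now: "SSSSSS"
  byte 5: read out[5]='S', append. Buffer now: "SSSSSSS"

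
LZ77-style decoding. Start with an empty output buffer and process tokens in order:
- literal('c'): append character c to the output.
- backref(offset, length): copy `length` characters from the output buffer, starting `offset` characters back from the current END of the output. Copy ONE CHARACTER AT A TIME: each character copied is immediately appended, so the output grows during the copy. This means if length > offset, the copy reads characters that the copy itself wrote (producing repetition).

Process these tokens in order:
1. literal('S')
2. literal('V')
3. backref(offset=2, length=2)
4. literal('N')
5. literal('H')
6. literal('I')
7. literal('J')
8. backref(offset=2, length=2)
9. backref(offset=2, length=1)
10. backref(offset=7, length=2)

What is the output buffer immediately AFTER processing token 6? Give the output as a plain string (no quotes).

Token 1: literal('S'). Output: "S"
Token 2: literal('V'). Output: "SV"
Token 3: backref(off=2, len=2). Copied 'SV' from pos 0. Output: "SVSV"
Token 4: literal('N'). Output: "SVSVN"
Token 5: literal('H'). Output: "SVSVNH"
Token 6: literal('I'). Output: "SVSVNHI"

Answer: SVSVNHI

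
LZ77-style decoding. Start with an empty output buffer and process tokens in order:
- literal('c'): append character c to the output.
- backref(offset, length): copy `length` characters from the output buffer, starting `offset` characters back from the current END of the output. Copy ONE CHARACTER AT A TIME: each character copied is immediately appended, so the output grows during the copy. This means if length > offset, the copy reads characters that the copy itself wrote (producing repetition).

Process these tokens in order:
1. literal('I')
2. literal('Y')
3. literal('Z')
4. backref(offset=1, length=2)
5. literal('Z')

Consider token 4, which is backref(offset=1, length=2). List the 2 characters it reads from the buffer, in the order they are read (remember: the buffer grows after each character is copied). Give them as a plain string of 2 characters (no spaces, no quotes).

Answer: ZZ

Derivation:
Token 1: literal('I'). Output: "I"
Token 2: literal('Y'). Output: "IY"
Token 3: literal('Z'). Output: "IYZ"
Token 4: backref(off=1, len=2). Buffer before: "IYZ" (len 3)
  byte 1: read out[2]='Z', append. Buffer now: "IYZZ"
  byte 2: read out[3]='Z', append. Buffer now: "IYZZZ"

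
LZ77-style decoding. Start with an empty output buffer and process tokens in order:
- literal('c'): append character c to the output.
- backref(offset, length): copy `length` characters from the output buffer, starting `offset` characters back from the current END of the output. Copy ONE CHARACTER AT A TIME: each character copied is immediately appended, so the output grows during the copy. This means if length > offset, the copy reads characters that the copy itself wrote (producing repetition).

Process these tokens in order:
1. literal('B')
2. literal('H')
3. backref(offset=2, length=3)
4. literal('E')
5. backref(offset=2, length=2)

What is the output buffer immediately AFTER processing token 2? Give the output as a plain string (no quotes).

Answer: BH

Derivation:
Token 1: literal('B'). Output: "B"
Token 2: literal('H'). Output: "BH"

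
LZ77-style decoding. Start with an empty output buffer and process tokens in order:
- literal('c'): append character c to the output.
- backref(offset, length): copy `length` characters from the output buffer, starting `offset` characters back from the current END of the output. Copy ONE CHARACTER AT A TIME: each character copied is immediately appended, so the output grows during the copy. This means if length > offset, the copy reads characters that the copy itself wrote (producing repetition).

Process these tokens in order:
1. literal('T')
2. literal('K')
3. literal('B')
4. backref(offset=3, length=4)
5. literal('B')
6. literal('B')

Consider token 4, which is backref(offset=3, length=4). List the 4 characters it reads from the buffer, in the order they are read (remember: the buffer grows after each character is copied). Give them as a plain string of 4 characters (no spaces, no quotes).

Answer: TKBT

Derivation:
Token 1: literal('T'). Output: "T"
Token 2: literal('K'). Output: "TK"
Token 3: literal('B'). Output: "TKB"
Token 4: backref(off=3, len=4). Buffer before: "TKB" (len 3)
  byte 1: read out[0]='T', append. Buffer now: "TKBT"
  byte 2: read out[1]='K', append. Buffer now: "TKBTK"
  byte 3: read out[2]='B', append. Buffer now: "TKBTKB"
  byte 4: read out[3]='T', append. Buffer now: "TKBTKBT"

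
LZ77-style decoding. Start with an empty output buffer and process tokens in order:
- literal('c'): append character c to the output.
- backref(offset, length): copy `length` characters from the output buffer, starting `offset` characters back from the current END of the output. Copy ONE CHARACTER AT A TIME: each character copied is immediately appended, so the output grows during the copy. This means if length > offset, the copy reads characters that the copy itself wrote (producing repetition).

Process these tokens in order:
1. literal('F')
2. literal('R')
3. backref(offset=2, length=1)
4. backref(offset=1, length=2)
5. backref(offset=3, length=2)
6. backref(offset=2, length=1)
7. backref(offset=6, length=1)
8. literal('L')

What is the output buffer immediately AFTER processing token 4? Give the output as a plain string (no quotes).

Token 1: literal('F'). Output: "F"
Token 2: literal('R'). Output: "FR"
Token 3: backref(off=2, len=1). Copied 'F' from pos 0. Output: "FRF"
Token 4: backref(off=1, len=2) (overlapping!). Copied 'FF' from pos 2. Output: "FRFFF"

Answer: FRFFF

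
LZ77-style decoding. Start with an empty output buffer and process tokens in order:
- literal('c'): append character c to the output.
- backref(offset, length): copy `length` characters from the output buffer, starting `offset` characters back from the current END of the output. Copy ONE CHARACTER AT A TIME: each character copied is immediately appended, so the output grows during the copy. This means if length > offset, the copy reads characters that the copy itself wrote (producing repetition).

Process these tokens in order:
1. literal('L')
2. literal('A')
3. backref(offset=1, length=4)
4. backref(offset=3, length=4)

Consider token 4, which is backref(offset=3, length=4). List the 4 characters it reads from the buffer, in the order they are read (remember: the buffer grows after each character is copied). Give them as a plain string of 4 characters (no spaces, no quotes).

Token 1: literal('L'). Output: "L"
Token 2: literal('A'). Output: "LA"
Token 3: backref(off=1, len=4) (overlapping!). Copied 'AAAA' from pos 1. Output: "LAAAAA"
Token 4: backref(off=3, len=4). Buffer before: "LAAAAA" (len 6)
  byte 1: read out[3]='A', append. Buffer now: "LAAAAAA"
  byte 2: read out[4]='A', append. Buffer now: "LAAAAAAA"
  byte 3: read out[5]='A', append. Buffer now: "LAAAAAAAA"
  byte 4: read out[6]='A', append. Buffer now: "LAAAAAAAAA"

Answer: AAAA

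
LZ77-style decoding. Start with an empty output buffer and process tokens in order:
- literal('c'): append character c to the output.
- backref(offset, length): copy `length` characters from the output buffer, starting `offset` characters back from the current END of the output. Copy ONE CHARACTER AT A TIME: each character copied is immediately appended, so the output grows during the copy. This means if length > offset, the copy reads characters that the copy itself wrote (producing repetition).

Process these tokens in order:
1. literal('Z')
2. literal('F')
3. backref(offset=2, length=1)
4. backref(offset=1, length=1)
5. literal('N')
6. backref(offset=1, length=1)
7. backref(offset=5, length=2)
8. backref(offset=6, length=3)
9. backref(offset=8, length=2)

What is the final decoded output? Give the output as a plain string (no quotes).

Answer: ZFZZNNFZZZNZN

Derivation:
Token 1: literal('Z'). Output: "Z"
Token 2: literal('F'). Output: "ZF"
Token 3: backref(off=2, len=1). Copied 'Z' from pos 0. Output: "ZFZ"
Token 4: backref(off=1, len=1). Copied 'Z' from pos 2. Output: "ZFZZ"
Token 5: literal('N'). Output: "ZFZZN"
Token 6: backref(off=1, len=1). Copied 'N' from pos 4. Output: "ZFZZNN"
Token 7: backref(off=5, len=2). Copied 'FZ' from pos 1. Output: "ZFZZNNFZ"
Token 8: backref(off=6, len=3). Copied 'ZZN' from pos 2. Output: "ZFZZNNFZZZN"
Token 9: backref(off=8, len=2). Copied 'ZN' from pos 3. Output: "ZFZZNNFZZZNZN"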